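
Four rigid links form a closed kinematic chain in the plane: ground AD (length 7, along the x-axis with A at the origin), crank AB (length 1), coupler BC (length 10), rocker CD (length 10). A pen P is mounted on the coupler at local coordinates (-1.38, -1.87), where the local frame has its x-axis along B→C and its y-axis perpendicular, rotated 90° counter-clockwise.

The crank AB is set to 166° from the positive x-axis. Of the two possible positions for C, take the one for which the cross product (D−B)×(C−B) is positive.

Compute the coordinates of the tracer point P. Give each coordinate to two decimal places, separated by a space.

A=(0,0), D=(7.00,0)
B = A + 1.00·(cos166°, sin166°) = (-0.9703, 0.2419)
|BD| = 7.9740
circle(B,10.00) ∩ circle(D,10.00): a=3.9870, h=9.1708
  candidates: C₊=(3.2931,9.2876) cross=73.128; C₋=(2.7366,-9.0456) cross=-73.128
  mode + wants cross > 0 → take C=(3.2931,9.2876) (cross=73.128)
ex = (C−B)/|BC| = (0.4263,0.9046); ey = (-0.9046,0.4263)
P = B + -1.38·ex + -1.87·ey = (0.1329,-1.8036)

0.13 -1.80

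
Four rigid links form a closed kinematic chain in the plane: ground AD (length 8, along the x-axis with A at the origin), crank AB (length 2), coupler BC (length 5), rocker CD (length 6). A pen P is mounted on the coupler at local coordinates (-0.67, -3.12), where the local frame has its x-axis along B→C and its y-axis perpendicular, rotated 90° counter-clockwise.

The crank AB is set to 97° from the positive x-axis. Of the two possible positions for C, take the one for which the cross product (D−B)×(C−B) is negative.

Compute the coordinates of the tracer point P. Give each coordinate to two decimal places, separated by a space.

A=(0,0), D=(8.00,0)
B = A + 2.00·(cos97°, sin97°) = (-0.2437, 1.9851)
|BD| = 8.4794
circle(B,5.00) ∩ circle(D,6.00): a=3.5911, h=3.4791
  candidates: C₊=(4.0620,4.5268) cross=29.501; C₋=(2.4330,-2.2380) cross=-29.501
  mode - wants cross < 0 → take C=(2.4330,-2.2380) (cross=-29.501)
ex = (C−B)/|BC| = (0.5354,-0.8446); ey = (0.8446,0.5354)
P = B + -0.67·ex + -3.12·ey = (-3.2377,0.8807)

-3.24 0.88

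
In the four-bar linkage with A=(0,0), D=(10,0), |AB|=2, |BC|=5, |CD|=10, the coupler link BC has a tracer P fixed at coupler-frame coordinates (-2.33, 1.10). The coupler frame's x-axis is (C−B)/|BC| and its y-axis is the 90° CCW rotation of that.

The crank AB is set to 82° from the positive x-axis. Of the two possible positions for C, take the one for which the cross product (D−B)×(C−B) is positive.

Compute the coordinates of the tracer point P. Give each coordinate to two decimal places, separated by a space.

-1.71 0.34

A=(0,0), D=(10.00,0)
B = A + 2.00·(cos82°, sin82°) = (0.2783, 1.9805)
|BD| = 9.9213
circle(B,5.00) ∩ circle(D,10.00): a=1.1809, h=4.8585
  candidates: C₊=(2.4054,6.5055) cross=48.203; C₋=(0.4656,-3.0160) cross=-48.203
  mode + wants cross > 0 → take C=(2.4054,6.5055) (cross=48.203)
ex = (C−B)/|BC| = (0.4254,0.9050); ey = (-0.9050,0.4254)
P = B + -2.33·ex + 1.10·ey = (-1.7084,0.3398)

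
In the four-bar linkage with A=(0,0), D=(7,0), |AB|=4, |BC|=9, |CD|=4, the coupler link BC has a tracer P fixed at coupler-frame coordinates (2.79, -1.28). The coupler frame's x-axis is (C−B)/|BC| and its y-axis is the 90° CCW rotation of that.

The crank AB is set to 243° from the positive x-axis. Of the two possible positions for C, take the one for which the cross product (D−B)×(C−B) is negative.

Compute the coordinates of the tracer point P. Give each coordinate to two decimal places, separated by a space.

0.91 -4.98

A=(0,0), D=(7.00,0)
B = A + 4.00·(cos243°, sin243°) = (-1.8160, -3.5640)
|BD| = 9.5091
circle(B,9.00) ∩ circle(D,4.00): a=8.1723, h=3.7700
  candidates: C₊=(4.3476,2.9942) cross=35.850; C₋=(7.1737,-3.9962) cross=-35.850
  mode - wants cross < 0 → take C=(7.1737,-3.9962) (cross=-35.850)
ex = (C−B)/|BC| = (0.9988,-0.0480); ey = (0.0480,0.9988)
P = B + 2.79·ex + -1.28·ey = (0.9094,-4.9765)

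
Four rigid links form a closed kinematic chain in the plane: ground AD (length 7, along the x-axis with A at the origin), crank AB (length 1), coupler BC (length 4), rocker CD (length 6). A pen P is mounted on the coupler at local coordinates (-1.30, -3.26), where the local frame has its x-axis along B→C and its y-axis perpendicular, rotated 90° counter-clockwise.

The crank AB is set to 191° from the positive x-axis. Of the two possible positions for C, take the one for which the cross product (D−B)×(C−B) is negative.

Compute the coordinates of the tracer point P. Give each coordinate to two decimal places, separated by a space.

A=(0,0), D=(7.00,0)
B = A + 1.00·(cos191°, sin191°) = (-0.9816, -0.1908)
|BD| = 7.9839
circle(B,4.00) ∩ circle(D,6.00): a=2.7394, h=2.9147
  candidates: C₊=(1.6874,2.7885) cross=23.271; C₋=(1.8267,-3.0392) cross=-23.271
  mode - wants cross < 0 → take C=(1.8267,-3.0392) (cross=-23.271)
ex = (C−B)/|BC| = (0.7021,-0.7121); ey = (0.7121,0.7021)
P = B + -1.30·ex + -3.26·ey = (-4.2158,-1.5539)

-4.22 -1.55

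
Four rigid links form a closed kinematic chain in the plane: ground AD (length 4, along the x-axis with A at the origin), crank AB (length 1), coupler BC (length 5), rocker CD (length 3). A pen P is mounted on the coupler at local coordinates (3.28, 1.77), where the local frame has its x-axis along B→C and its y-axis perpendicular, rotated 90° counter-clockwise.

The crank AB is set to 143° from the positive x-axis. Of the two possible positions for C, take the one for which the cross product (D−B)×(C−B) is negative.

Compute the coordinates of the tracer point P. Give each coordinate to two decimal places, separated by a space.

2.81 -0.32

A=(0,0), D=(4.00,0)
B = A + 1.00·(cos143°, sin143°) = (-0.7986, 0.6018)
|BD| = 4.8362
circle(B,5.00) ∩ circle(D,3.00): a=4.0723, h=2.9011
  candidates: C₊=(3.6030,2.9736) cross=14.030; C₋=(2.8810,-2.7835) cross=-14.030
  mode - wants cross < 0 → take C=(2.8810,-2.7835) (cross=-14.030)
ex = (C−B)/|BC| = (0.7359,-0.6771); ey = (0.6771,0.7359)
P = B + 3.28·ex + 1.77·ey = (2.8136,-0.3164)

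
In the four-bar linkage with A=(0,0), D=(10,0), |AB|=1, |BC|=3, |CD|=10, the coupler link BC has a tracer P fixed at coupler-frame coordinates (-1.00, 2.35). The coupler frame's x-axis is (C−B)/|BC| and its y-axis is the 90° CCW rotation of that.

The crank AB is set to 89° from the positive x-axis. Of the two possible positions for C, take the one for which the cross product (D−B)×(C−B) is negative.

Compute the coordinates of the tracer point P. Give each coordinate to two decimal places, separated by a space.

A=(0,0), D=(10.00,0)
B = A + 1.00·(cos89°, sin89°) = (0.0175, 0.9998)
|BD| = 10.0325
circle(B,3.00) ∩ circle(D,10.00): a=0.4810, h=2.9612
  candidates: C₊=(0.7912,3.8984) cross=29.708; C₋=(0.2009,-1.9945) cross=-29.708
  mode - wants cross < 0 → take C=(0.2009,-1.9945) (cross=-29.708)
ex = (C−B)/|BC| = (0.0612,-0.9981); ey = (0.9981,0.0612)
P = B + -1.00·ex + 2.35·ey = (2.3019,2.1417)

2.30 2.14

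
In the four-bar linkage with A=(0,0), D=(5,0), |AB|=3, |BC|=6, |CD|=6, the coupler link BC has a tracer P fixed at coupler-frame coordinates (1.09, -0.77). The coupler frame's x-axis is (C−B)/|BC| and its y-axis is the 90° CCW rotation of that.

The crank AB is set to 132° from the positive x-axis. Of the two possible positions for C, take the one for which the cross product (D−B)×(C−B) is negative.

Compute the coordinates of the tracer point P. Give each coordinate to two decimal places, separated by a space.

A=(0,0), D=(5.00,0)
B = A + 3.00·(cos132°, sin132°) = (-2.0074, 2.2294)
|BD| = 7.3535
circle(B,6.00) ∩ circle(D,6.00): a=3.6767, h=4.7415
  candidates: C₊=(2.9338,5.6330) cross=34.866; C₋=(0.0588,-3.4036) cross=-34.866
  mode - wants cross < 0 → take C=(0.0588,-3.4036) (cross=-34.866)
ex = (C−B)/|BC| = (0.3444,-0.9388); ey = (0.9388,0.3444)
P = B + 1.09·ex + -0.77·ey = (-2.3549,0.9409)

-2.35 0.94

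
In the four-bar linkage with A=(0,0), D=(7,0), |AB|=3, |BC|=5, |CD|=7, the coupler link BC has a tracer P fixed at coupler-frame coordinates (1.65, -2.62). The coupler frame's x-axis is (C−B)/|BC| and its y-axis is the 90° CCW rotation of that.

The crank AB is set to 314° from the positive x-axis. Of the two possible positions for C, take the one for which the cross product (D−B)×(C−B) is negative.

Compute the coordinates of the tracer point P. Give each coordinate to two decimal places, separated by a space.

A=(0,0), D=(7.00,0)
B = A + 3.00·(cos314°, sin314°) = (2.0840, -2.1580)
|BD| = 5.3688
circle(B,5.00) ∩ circle(D,7.00): a=0.4493, h=4.9798
  candidates: C₊=(0.4937,2.5824) cross=26.736; C₋=(4.4970,-6.5372) cross=-26.736
  mode - wants cross < 0 → take C=(4.4970,-6.5372) (cross=-26.736)
ex = (C−B)/|BC| = (0.4826,-0.8758); ey = (0.8758,0.4826)
P = B + 1.65·ex + -2.62·ey = (0.5856,-4.8676)

0.59 -4.87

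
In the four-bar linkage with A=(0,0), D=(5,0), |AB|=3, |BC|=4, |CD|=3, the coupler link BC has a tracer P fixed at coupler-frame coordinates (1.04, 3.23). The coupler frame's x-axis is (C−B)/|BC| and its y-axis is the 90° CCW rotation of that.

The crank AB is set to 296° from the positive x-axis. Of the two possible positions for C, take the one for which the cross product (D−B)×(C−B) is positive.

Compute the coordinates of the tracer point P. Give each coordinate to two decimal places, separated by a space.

A=(0,0), D=(5.00,0)
B = A + 3.00·(cos296°, sin296°) = (1.3151, -2.6964)
|BD| = 4.5661
circle(B,4.00) ∩ circle(D,3.00): a=3.0496, h=2.5885
  candidates: C₊=(2.2476,1.1934) cross=11.819; C₋=(5.3047,-2.9845) cross=-11.819
  mode + wants cross > 0 → take C=(2.2476,1.1934) (cross=11.819)
ex = (C−B)/|BC| = (0.2331,0.9724); ey = (-0.9724,0.2331)
P = B + 1.04·ex + 3.23·ey = (-1.5835,-0.9321)

-1.58 -0.93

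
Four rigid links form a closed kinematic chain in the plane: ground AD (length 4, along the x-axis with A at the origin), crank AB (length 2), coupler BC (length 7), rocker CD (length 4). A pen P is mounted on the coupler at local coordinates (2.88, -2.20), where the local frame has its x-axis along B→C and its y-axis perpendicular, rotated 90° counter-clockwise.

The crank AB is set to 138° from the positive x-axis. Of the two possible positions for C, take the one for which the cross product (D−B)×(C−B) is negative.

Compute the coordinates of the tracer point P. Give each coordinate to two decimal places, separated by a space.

-1.23 -2.28

A=(0,0), D=(4.00,0)
B = A + 2.00·(cos138°, sin138°) = (-1.4863, 1.3383)
|BD| = 5.6472
circle(B,7.00) ∩ circle(D,4.00): a=5.7454, h=3.9988
  candidates: C₊=(5.0431,3.8616) cross=22.582; C₋=(3.1478,-3.9082) cross=-22.582
  mode - wants cross < 0 → take C=(3.1478,-3.9082) (cross=-22.582)
ex = (C−B)/|BC| = (0.6620,-0.7495); ey = (0.7495,0.6620)
P = B + 2.88·ex + -2.20·ey = (-1.2286,-2.2767)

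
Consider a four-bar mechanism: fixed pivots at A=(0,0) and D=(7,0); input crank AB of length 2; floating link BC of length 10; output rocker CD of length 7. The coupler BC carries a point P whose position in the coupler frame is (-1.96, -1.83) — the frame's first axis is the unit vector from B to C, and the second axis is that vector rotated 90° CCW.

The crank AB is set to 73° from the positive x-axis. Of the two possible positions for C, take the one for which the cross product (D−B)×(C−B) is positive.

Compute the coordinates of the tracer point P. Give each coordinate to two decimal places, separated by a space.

A=(0,0), D=(7.00,0)
B = A + 2.00·(cos73°, sin73°) = (0.5847, 1.9126)
|BD| = 6.6943
circle(B,10.00) ∩ circle(D,7.00): a=7.1564, h=6.9847
  candidates: C₊=(9.4384,6.5616) cross=46.758; C₋=(5.4472,-6.8256) cross=-46.758
  mode + wants cross > 0 → take C=(9.4384,6.5616) (cross=46.758)
ex = (C−B)/|BC| = (0.8854,0.4649); ey = (-0.4649,0.8854)
P = B + -1.96·ex + -1.83·ey = (-0.2998,-0.6188)

-0.30 -0.62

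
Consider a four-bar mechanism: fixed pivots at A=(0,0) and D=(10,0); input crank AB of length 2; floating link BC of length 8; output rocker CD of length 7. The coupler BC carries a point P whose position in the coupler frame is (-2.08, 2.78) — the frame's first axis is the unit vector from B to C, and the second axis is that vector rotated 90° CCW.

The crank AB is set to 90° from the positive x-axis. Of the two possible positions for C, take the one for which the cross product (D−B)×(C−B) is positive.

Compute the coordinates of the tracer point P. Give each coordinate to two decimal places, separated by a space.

A=(0,0), D=(10.00,0)
B = A + 2.00·(cos90°, sin90°) = (0.0000, 2.0000)
|BD| = 10.1980
circle(B,8.00) ∩ circle(D,7.00): a=5.8345, h=5.4735
  candidates: C₊=(6.7946,6.2230) cross=55.819; C₋=(4.6477,-4.5114) cross=-55.819
  mode + wants cross > 0 → take C=(6.7946,6.2230) (cross=55.819)
ex = (C−B)/|BC| = (0.8493,0.5279); ey = (-0.5279,0.8493)
P = B + -2.08·ex + 2.78·ey = (-3.2341,3.2631)

-3.23 3.26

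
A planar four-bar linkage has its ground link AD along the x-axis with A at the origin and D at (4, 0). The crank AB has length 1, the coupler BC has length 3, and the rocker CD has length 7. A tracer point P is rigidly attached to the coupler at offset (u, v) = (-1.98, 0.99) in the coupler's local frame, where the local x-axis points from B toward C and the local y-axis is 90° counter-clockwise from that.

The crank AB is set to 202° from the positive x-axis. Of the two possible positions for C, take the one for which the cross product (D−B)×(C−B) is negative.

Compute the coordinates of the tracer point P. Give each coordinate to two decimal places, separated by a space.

0.86 0.93

A=(0,0), D=(4.00,0)
B = A + 1.00·(cos202°, sin202°) = (-0.9272, -0.3746)
|BD| = 4.9414
circle(B,3.00) ∩ circle(D,7.00): a=-1.5767, h=2.5522
  candidates: C₊=(-2.6929,2.0508) cross=12.612; C₋=(-2.3059,-3.0390) cross=-12.612
  mode - wants cross < 0 → take C=(-2.3059,-3.0390) (cross=-12.612)
ex = (C−B)/|BC| = (-0.4596,-0.8881); ey = (0.8881,-0.4596)
P = B + -1.98·ex + 0.99·ey = (0.8620,0.9289)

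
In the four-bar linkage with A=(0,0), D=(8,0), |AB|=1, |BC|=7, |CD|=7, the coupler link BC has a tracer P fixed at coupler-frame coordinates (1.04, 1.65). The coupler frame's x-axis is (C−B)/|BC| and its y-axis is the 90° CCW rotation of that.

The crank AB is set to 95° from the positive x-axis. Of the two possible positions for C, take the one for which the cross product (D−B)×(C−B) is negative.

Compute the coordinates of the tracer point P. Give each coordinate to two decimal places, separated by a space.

A=(0,0), D=(8.00,0)
B = A + 1.00·(cos95°, sin95°) = (-0.0872, 0.9962)
|BD| = 8.1483
circle(B,7.00) ∩ circle(D,7.00): a=4.0741, h=5.6922
  candidates: C₊=(4.6523,6.1476) cross=46.382; C₋=(3.2605,-5.1514) cross=-46.382
  mode - wants cross < 0 → take C=(3.2605,-5.1514) (cross=-46.382)
ex = (C−B)/|BC| = (0.4782,-0.8782); ey = (0.8782,0.4782)
P = B + 1.04·ex + 1.65·ey = (1.8593,0.8719)

1.86 0.87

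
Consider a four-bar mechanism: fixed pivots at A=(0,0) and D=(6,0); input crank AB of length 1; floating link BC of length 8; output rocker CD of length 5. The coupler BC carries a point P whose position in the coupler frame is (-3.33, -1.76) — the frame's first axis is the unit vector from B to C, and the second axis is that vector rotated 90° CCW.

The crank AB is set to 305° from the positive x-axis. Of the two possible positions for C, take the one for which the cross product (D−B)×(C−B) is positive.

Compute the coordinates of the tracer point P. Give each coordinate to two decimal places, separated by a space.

-0.43 -4.45

A=(0,0), D=(6.00,0)
B = A + 1.00·(cos305°, sin305°) = (0.5736, -0.8192)
|BD| = 5.4879
circle(B,8.00) ∩ circle(D,5.00): a=6.2972, h=4.9341
  candidates: C₊=(6.0638,4.9996) cross=27.078; C₋=(7.5367,-4.7580) cross=-27.078
  mode + wants cross > 0 → take C=(6.0638,4.9996) (cross=27.078)
ex = (C−B)/|BC| = (0.6863,0.7273); ey = (-0.7273,0.6863)
P = B + -3.33·ex + -1.76·ey = (-0.4316,-4.4490)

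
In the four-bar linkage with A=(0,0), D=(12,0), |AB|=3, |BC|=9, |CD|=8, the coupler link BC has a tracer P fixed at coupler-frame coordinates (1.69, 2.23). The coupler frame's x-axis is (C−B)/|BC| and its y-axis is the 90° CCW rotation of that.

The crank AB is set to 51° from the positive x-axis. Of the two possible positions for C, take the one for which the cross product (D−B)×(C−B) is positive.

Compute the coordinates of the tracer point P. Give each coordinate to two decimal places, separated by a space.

1.99 5.13

A=(0,0), D=(12.00,0)
B = A + 3.00·(cos51°, sin51°) = (1.8880, 2.3314)
|BD| = 10.3773
circle(B,9.00) ∩ circle(D,8.00): a=6.0078, h=6.7013
  candidates: C₊=(9.2477,7.5116) cross=69.541; C₋=(6.2366,-5.5482) cross=-69.541
  mode + wants cross > 0 → take C=(9.2477,7.5116) (cross=69.541)
ex = (C−B)/|BC| = (0.8177,0.5756); ey = (-0.5756,0.8177)
P = B + 1.69·ex + 2.23·ey = (1.9864,5.1277)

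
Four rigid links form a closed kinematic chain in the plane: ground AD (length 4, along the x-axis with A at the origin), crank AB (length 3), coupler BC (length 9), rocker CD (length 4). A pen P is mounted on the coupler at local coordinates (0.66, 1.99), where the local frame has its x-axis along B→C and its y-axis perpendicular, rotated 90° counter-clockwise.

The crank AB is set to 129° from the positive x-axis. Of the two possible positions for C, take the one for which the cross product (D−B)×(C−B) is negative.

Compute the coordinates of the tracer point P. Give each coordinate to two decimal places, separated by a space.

A=(0,0), D=(4.00,0)
B = A + 3.00·(cos129°, sin129°) = (-1.8880, 2.3314)
|BD| = 6.3327
circle(B,9.00) ∩ circle(D,4.00): a=8.2984, h=3.4837
  candidates: C₊=(7.1102,2.5153) cross=22.061; C₋=(4.5451,-3.9627) cross=-22.061
  mode - wants cross < 0 → take C=(4.5451,-3.9627) (cross=-22.061)
ex = (C−B)/|BC| = (0.7148,-0.6993); ey = (0.6993,0.7148)
P = B + 0.66·ex + 1.99·ey = (-0.0245,3.2923)

-0.02 3.29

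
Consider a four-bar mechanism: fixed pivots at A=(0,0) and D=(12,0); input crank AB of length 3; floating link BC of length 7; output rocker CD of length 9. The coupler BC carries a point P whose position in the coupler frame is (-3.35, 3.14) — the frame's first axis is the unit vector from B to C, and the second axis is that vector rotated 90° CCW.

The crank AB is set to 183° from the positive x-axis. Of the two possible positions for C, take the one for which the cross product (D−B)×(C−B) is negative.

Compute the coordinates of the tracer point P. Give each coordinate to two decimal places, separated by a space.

A=(0,0), D=(12.00,0)
B = A + 3.00·(cos183°, sin183°) = (-2.9959, -0.1570)
|BD| = 14.9967
circle(B,7.00) ∩ circle(D,9.00): a=6.4315, h=2.7634
  candidates: C₊=(3.4063,2.6736) cross=41.442; C₋=(3.4641,-2.8529) cross=-41.442
  mode - wants cross < 0 → take C=(3.4641,-2.8529) (cross=-41.442)
ex = (C−B)/|BC| = (0.9229,-0.3851); ey = (0.3851,0.9229)
P = B + -3.35·ex + 3.14·ey = (-4.8782,4.0310)

-4.88 4.03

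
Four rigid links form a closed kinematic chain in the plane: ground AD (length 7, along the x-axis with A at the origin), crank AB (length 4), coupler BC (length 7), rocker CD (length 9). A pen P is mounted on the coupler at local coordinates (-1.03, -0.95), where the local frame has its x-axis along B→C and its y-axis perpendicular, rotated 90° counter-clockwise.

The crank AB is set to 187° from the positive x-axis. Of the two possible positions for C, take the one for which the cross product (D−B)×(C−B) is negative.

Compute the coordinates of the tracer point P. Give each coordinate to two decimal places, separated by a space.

-5.35 -0.25

A=(0,0), D=(7.00,0)
B = A + 4.00·(cos187°, sin187°) = (-3.9702, -0.4875)
|BD| = 10.9810
circle(B,7.00) ∩ circle(D,9.00): a=4.0334, h=5.7211
  candidates: C₊=(-0.1947,5.4071) cross=62.824; C₋=(0.3133,-6.0239) cross=-62.824
  mode - wants cross < 0 → take C=(0.3133,-6.0239) (cross=-62.824)
ex = (C−B)/|BC| = (0.6119,-0.7909); ey = (0.7909,0.6119)
P = B + -1.03·ex + -0.95·ey = (-5.3518,-0.2542)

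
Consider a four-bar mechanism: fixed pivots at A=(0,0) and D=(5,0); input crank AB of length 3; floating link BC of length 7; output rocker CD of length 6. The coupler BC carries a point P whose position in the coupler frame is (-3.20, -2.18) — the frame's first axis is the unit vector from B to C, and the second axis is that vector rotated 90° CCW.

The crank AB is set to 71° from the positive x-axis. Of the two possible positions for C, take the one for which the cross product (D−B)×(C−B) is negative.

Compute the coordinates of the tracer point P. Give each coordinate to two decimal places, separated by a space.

-1.06 6.13

A=(0,0), D=(5.00,0)
B = A + 3.00·(cos71°, sin71°) = (0.9767, 2.8366)
|BD| = 4.9227
circle(B,7.00) ∩ circle(D,6.00): a=3.7818, h=5.8905
  candidates: C₊=(7.4618,5.4717) cross=28.997; C₋=(0.6733,-4.1569) cross=-28.997
  mode - wants cross < 0 → take C=(0.6733,-4.1569) (cross=-28.997)
ex = (C−B)/|BC| = (-0.0433,-0.9991); ey = (0.9991,-0.0433)
P = B + -3.20·ex + -2.18·ey = (-1.0625,6.1280)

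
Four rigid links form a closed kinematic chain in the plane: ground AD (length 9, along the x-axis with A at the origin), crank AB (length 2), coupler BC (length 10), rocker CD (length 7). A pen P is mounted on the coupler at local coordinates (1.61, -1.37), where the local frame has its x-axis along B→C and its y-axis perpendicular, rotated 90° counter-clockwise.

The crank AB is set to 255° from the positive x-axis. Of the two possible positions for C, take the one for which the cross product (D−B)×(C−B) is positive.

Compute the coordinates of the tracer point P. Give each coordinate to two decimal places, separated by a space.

1.55 -1.47

A=(0,0), D=(9.00,0)
B = A + 2.00·(cos255°, sin255°) = (-0.5176, -1.9319)
|BD| = 9.7117
circle(B,10.00) ∩ circle(D,7.00): a=7.4816, h=6.6352
  candidates: C₊=(5.4945,6.0590) cross=64.440; C₋=(8.1343,-6.9463) cross=-64.440
  mode + wants cross > 0 → take C=(5.4945,6.0590) (cross=64.440)
ex = (C−B)/|BC| = (0.6012,0.7991); ey = (-0.7991,0.6012)
P = B + 1.61·ex + -1.37·ey = (1.5451,-1.4690)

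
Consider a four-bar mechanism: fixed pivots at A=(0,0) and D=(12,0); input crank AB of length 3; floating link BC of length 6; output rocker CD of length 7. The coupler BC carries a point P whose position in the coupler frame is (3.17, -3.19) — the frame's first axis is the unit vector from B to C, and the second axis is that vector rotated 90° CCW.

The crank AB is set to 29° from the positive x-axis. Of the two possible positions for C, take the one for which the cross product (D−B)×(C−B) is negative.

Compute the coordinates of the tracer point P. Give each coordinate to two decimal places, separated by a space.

A=(0,0), D=(12.00,0)
B = A + 3.00·(cos29°, sin29°) = (2.6239, 1.4544)
|BD| = 9.4883
circle(B,6.00) ∩ circle(D,7.00): a=4.0591, h=4.4186
  candidates: C₊=(7.3123,5.1986) cross=41.925; C₋=(5.9577,-3.5341) cross=-41.925
  mode - wants cross < 0 → take C=(5.9577,-3.5341) (cross=-41.925)
ex = (C−B)/|BC| = (0.5556,-0.8314); ey = (0.8314,0.5556)
P = B + 3.17·ex + -3.19·ey = (1.7330,-2.9537)

1.73 -2.95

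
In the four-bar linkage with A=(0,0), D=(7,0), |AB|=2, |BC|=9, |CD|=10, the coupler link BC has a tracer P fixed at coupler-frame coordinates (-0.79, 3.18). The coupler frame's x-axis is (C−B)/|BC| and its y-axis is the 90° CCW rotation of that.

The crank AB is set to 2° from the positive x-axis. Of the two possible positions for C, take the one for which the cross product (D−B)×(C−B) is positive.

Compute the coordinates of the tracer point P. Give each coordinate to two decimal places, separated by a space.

A=(0,0), D=(7.00,0)
B = A + 2.00·(cos2°, sin2°) = (1.9988, 0.0698)
|BD| = 5.0017
circle(B,9.00) ∩ circle(D,10.00): a=0.6015, h=8.9799
  candidates: C₊=(2.7255,9.0404) cross=44.915; C₋=(2.4749,-8.9176) cross=-44.915
  mode + wants cross > 0 → take C=(2.7255,9.0404) (cross=44.915)
ex = (C−B)/|BC| = (0.0808,0.9967); ey = (-0.9967,0.0808)
P = B + -0.79·ex + 3.18·ey = (-1.2346,-0.4608)

-1.23 -0.46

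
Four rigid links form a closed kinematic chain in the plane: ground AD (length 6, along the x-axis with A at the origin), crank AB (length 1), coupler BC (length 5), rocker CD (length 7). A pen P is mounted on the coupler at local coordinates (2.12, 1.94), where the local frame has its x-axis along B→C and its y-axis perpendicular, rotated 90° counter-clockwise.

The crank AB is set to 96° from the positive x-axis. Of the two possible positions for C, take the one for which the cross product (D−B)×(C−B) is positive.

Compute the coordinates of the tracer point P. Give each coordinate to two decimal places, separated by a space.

A=(0,0), D=(6.00,0)
B = A + 1.00·(cos96°, sin96°) = (-0.1045, 0.9945)
|BD| = 6.1850
circle(B,5.00) ∩ circle(D,7.00): a=1.1523, h=4.8654
  candidates: C₊=(1.8151,5.6113) cross=30.093; C₋=(0.2505,-3.9929) cross=-30.093
  mode + wants cross > 0 → take C=(1.8151,5.6113) (cross=30.093)
ex = (C−B)/|BC| = (0.3839,0.9234); ey = (-0.9234,0.3839)
P = B + 2.12·ex + 1.94·ey = (-1.0819,3.6969)

-1.08 3.70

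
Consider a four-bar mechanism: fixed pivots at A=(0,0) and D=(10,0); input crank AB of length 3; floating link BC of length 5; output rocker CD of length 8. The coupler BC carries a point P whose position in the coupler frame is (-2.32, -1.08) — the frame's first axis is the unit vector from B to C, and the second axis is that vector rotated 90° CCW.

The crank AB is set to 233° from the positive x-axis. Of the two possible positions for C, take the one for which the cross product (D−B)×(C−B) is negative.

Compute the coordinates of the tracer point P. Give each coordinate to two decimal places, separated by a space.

A=(0,0), D=(10.00,0)
B = A + 3.00·(cos233°, sin233°) = (-1.8054, -2.3959)
|BD| = 12.0461
circle(B,5.00) ∩ circle(D,8.00): a=4.4043, h=2.3669
  candidates: C₊=(2.0401,0.7997) cross=28.512; C₋=(2.9816,-3.8396) cross=-28.512
  mode - wants cross < 0 → take C=(2.9816,-3.8396) (cross=-28.512)
ex = (C−B)/|BC| = (0.9574,-0.2887); ey = (0.2887,0.9574)
P = B + -2.32·ex + -1.08·ey = (-4.3385,-2.7601)

-4.34 -2.76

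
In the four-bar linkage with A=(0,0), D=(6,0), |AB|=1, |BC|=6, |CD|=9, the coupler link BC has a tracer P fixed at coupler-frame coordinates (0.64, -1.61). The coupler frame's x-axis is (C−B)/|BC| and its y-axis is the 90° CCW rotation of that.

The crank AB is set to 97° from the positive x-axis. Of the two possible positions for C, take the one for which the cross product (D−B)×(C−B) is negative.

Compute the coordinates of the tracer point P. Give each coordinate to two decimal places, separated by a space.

A=(0,0), D=(6.00,0)
B = A + 1.00·(cos97°, sin97°) = (-0.1219, 0.9925)
|BD| = 6.2018
circle(B,6.00) ∩ circle(D,9.00): a=-0.5271, h=5.9768
  candidates: C₊=(0.3144,6.9767) cross=37.067; C₋=(-1.5987,-4.8229) cross=-37.067
  mode - wants cross < 0 → take C=(-1.5987,-4.8229) (cross=-37.067)
ex = (C−B)/|BC| = (-0.2461,-0.9692); ey = (0.9692,-0.2461)
P = B + 0.64·ex + -1.61·ey = (-1.8399,0.7685)

-1.84 0.77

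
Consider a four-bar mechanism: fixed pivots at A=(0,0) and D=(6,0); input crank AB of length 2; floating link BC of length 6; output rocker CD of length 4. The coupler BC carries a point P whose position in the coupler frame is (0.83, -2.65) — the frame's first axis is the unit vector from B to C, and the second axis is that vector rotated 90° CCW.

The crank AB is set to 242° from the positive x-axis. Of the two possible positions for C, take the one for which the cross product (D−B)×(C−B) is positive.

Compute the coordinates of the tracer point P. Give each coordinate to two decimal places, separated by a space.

A=(0,0), D=(6.00,0)
B = A + 2.00·(cos242°, sin242°) = (-0.9389, -1.7659)
|BD| = 7.1601
circle(B,6.00) ∩ circle(D,4.00): a=4.9767, h=3.3515
  candidates: C₊=(3.0574,2.7095) cross=23.997; C₋=(4.7106,-3.7865) cross=-23.997
  mode + wants cross > 0 → take C=(3.0574,2.7095) (cross=23.997)
ex = (C−B)/|BC| = (0.6661,0.7459); ey = (-0.7459,0.6661)
P = B + 0.83·ex + -2.65·ey = (1.5905,-2.9119)

1.59 -2.91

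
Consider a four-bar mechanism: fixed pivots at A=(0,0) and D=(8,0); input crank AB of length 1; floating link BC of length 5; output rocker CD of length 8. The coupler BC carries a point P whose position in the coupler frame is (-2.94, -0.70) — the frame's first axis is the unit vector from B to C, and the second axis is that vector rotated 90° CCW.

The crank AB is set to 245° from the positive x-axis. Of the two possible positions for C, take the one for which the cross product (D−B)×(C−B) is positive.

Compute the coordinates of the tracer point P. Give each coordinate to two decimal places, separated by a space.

A=(0,0), D=(8.00,0)
B = A + 1.00·(cos245°, sin245°) = (-0.4226, -0.9063)
|BD| = 8.4712
circle(B,5.00) ∩ circle(D,8.00): a=1.9337, h=4.6109
  candidates: C₊=(1.0067,3.8850) cross=39.060; C₋=(1.9933,-5.2839) cross=-39.060
  mode + wants cross > 0 → take C=(1.0067,3.8850) (cross=39.060)
ex = (C−B)/|BC| = (0.2859,0.9583); ey = (-0.9583,0.2859)
P = B + -2.94·ex + -0.70·ey = (-0.5923,-3.9237)

-0.59 -3.92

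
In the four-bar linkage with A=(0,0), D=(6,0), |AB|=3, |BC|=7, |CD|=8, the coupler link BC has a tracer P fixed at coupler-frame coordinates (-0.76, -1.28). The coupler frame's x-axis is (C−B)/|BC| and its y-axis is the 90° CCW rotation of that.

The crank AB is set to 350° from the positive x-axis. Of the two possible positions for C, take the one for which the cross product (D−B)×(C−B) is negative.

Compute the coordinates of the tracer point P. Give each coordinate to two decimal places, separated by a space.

A=(0,0), D=(6.00,0)
B = A + 3.00·(cos350°, sin350°) = (2.9544, -0.5209)
|BD| = 3.0898
circle(B,7.00) ∩ circle(D,8.00): a=-0.8824, h=6.9442
  candidates: C₊=(0.9138,6.1750) cross=21.456; C₋=(3.2554,-7.5145) cross=-21.456
  mode - wants cross < 0 → take C=(3.2554,-7.5145) (cross=-21.456)
ex = (C−B)/|BC| = (0.0430,-0.9991); ey = (0.9991,0.0430)
P = B + -0.76·ex + -1.28·ey = (1.6429,0.1833)

1.64 0.18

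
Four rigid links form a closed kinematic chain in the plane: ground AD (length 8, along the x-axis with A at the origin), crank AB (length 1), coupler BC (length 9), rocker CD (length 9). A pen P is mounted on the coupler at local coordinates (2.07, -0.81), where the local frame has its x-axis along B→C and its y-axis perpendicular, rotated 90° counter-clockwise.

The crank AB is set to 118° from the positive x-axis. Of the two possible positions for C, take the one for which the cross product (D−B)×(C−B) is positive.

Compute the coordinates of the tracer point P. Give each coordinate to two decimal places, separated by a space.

A=(0,0), D=(8.00,0)
B = A + 1.00·(cos118°, sin118°) = (-0.4695, 0.8829)
|BD| = 8.5154
circle(B,9.00) ∩ circle(D,9.00): a=4.2577, h=7.9292
  candidates: C₊=(4.5874,8.3279) cross=67.520; C₋=(2.9431,-7.4450) cross=-67.520
  mode + wants cross > 0 → take C=(4.5874,8.3279) (cross=67.520)
ex = (C−B)/|BC| = (0.5619,0.8272); ey = (-0.8272,0.5619)
P = B + 2.07·ex + -0.81·ey = (1.3637,2.1402)

1.36 2.14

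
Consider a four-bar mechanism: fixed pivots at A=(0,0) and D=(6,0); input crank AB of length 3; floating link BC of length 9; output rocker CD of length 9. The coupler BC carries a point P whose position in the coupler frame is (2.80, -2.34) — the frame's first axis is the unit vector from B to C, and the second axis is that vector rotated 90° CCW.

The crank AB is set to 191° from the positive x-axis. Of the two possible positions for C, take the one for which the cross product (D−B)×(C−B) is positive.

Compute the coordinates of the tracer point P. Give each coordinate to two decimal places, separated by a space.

0.39 0.91

A=(0,0), D=(6.00,0)
B = A + 3.00·(cos191°, sin191°) = (-2.9449, -0.5724)
|BD| = 8.9632
circle(B,9.00) ∩ circle(D,9.00): a=4.4816, h=7.8048
  candidates: C₊=(1.0291,7.5027) cross=69.956; C₋=(2.0260,-8.0751) cross=-69.956
  mode + wants cross > 0 → take C=(1.0291,7.5027) (cross=69.956)
ex = (C−B)/|BC| = (0.4416,0.8972); ey = (-0.8972,0.4416)
P = B + 2.80·ex + -2.34·ey = (0.3910,0.9066)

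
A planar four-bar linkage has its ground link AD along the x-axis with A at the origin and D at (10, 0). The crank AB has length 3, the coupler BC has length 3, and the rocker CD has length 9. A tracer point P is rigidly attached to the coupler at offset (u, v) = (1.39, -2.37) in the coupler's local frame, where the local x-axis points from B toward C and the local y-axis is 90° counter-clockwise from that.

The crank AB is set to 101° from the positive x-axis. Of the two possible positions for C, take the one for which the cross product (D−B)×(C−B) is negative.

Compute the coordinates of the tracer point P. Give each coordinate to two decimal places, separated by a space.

A=(0,0), D=(10.00,0)
B = A + 3.00·(cos101°, sin101°) = (-0.5724, 2.9449)
|BD| = 10.9749
circle(B,3.00) ∩ circle(D,9.00): a=2.2072, h=2.0318
  candidates: C₊=(2.0991,4.3099) cross=22.298; C₋=(1.0087,0.3954) cross=-22.298
  mode - wants cross < 0 → take C=(1.0087,0.3954) (cross=-22.298)
ex = (C−B)/|BC| = (0.5270,-0.8498); ey = (0.8498,0.5270)
P = B + 1.39·ex + -2.37·ey = (-1.8540,0.5145)

-1.85 0.51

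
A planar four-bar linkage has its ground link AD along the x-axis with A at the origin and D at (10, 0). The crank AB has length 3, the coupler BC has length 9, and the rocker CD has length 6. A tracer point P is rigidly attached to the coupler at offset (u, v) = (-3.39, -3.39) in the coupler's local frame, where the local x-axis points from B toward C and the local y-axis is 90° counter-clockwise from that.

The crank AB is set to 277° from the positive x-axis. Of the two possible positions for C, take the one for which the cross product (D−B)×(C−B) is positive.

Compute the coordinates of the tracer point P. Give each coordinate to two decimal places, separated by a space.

1.05 -7.72

A=(0,0), D=(10.00,0)
B = A + 3.00·(cos277°, sin277°) = (0.3656, -2.9776)
|BD| = 10.0840
circle(B,9.00) ∩ circle(D,6.00): a=7.2733, h=5.3009
  candidates: C₊=(5.7493,4.2346) cross=53.455; C₋=(8.8798,-5.8945) cross=-53.455
  mode + wants cross > 0 → take C=(5.7493,4.2346) (cross=53.455)
ex = (C−B)/|BC| = (0.5982,0.8014); ey = (-0.8014,0.5982)
P = B + -3.39·ex + -3.39·ey = (1.0543,-7.7221)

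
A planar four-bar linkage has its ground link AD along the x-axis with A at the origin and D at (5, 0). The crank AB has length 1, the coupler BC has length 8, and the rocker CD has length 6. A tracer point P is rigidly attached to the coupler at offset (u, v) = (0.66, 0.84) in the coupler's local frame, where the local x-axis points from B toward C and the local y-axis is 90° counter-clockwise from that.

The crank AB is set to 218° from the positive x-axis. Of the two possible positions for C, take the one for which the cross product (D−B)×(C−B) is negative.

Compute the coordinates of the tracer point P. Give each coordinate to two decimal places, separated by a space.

A=(0,0), D=(5.00,0)
B = A + 1.00·(cos218°, sin218°) = (-0.7880, -0.6157)
|BD| = 5.8207
circle(B,8.00) ∩ circle(D,6.00): a=5.3156, h=5.9787
  candidates: C₊=(3.8653,5.8917) cross=34.800; C₋=(5.1301,-5.9986) cross=-34.800
  mode - wants cross < 0 → take C=(5.1301,-5.9986) (cross=-34.800)
ex = (C−B)/|BC| = (0.7398,-0.6729); ey = (0.6729,0.7398)
P = B + 0.66·ex + 0.84·ey = (0.2654,-0.4384)

0.27 -0.44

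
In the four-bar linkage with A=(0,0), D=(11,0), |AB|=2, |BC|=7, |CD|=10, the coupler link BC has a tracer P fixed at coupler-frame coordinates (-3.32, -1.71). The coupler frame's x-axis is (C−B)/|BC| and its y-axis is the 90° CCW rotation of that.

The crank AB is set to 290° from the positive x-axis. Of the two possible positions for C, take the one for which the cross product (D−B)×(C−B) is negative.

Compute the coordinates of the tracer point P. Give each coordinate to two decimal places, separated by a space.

-2.59 -0.08

A=(0,0), D=(11.00,0)
B = A + 2.00·(cos290°, sin290°) = (0.6840, -1.8794)
|BD| = 10.4858
circle(B,7.00) ∩ circle(D,10.00): a=2.8110, h=6.4108
  candidates: C₊=(2.3005,4.9314) cross=67.222; C₋=(4.5985,-7.6825) cross=-67.222
  mode - wants cross < 0 → take C=(4.5985,-7.6825) (cross=-67.222)
ex = (C−B)/|BC| = (0.5592,-0.8290); ey = (0.8290,0.5592)
P = B + -3.32·ex + -1.71·ey = (-2.5902,-0.0833)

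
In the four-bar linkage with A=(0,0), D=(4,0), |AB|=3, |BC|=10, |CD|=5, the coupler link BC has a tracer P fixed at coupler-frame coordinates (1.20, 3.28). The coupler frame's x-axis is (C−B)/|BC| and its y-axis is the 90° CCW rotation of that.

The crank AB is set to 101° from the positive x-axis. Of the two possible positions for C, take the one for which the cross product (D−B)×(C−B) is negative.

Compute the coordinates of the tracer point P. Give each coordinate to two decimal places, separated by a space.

2.68 4.21

A=(0,0), D=(4.00,0)
B = A + 3.00·(cos101°, sin101°) = (-0.5724, 2.9449)
|BD| = 5.4387
circle(B,10.00) ∩ circle(D,5.00): a=9.6144, h=2.7502
  candidates: C₊=(8.9997,0.0512) cross=14.958; C₋=(6.0214,-4.5732) cross=-14.958
  mode - wants cross < 0 → take C=(6.0214,-4.5732) (cross=-14.958)
ex = (C−B)/|BC| = (0.6594,-0.7518); ey = (0.7518,0.6594)
P = B + 1.20·ex + 3.28·ey = (2.6848,4.2055)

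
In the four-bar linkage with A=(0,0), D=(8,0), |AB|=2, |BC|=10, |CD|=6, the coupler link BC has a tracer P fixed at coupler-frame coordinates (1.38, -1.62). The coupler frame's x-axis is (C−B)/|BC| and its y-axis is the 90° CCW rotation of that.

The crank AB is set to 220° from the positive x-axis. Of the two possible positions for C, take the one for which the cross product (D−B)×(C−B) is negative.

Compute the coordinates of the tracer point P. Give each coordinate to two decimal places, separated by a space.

-1.07 -3.36

A=(0,0), D=(8.00,0)
B = A + 2.00·(cos220°, sin220°) = (-1.5321, -1.2856)
|BD| = 9.6184
circle(B,10.00) ∩ circle(D,6.00): a=8.1362, h=5.8140
  candidates: C₊=(5.7540,5.5638) cross=55.922; C₋=(7.3082,-5.9600) cross=-55.922
  mode - wants cross < 0 → take C=(7.3082,-5.9600) (cross=-55.922)
ex = (C−B)/|BC| = (0.8840,-0.4674); ey = (0.4674,0.8840)
P = B + 1.38·ex + -1.62·ey = (-1.0694,-3.3628)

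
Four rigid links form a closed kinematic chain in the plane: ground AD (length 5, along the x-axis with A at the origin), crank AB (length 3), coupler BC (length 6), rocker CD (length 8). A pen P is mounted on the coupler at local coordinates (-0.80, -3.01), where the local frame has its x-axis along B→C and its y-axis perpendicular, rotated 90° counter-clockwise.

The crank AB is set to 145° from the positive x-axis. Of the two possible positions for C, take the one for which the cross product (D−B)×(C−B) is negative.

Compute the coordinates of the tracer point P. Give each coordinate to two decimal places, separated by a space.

-5.54 2.18

A=(0,0), D=(5.00,0)
B = A + 3.00·(cos145°, sin145°) = (-2.4575, 1.7207)
|BD| = 7.6534
circle(B,6.00) ∩ circle(D,8.00): a=1.9974, h=5.6578
  candidates: C₊=(0.7609,6.7845) cross=43.301; C₋=(-1.7832,-4.2413) cross=-43.301
  mode - wants cross < 0 → take C=(-1.7832,-4.2413) (cross=-43.301)
ex = (C−B)/|BC| = (0.1124,-0.9937); ey = (0.9937,0.1124)
P = B + -0.80·ex + -3.01·ey = (-5.5383,2.1774)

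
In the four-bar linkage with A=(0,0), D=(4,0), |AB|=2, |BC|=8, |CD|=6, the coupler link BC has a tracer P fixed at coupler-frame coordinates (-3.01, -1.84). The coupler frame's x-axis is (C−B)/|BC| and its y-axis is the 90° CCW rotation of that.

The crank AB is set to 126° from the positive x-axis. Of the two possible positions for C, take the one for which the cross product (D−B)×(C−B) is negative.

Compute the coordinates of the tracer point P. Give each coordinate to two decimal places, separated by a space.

A=(0,0), D=(4.00,0)
B = A + 2.00·(cos126°, sin126°) = (-1.1756, 1.6180)
|BD| = 5.4226
circle(B,8.00) ∩ circle(D,6.00): a=5.2931, h=5.9986
  candidates: C₊=(5.6663,5.7640) cross=32.528; C₋=(2.0865,-5.6867) cross=-32.528
  mode - wants cross < 0 → take C=(2.0865,-5.6867) (cross=-32.528)
ex = (C−B)/|BC| = (0.4078,-0.9131); ey = (0.9131,0.4078)
P = B + -3.01·ex + -1.84·ey = (-4.0830,3.6162)

-4.08 3.62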